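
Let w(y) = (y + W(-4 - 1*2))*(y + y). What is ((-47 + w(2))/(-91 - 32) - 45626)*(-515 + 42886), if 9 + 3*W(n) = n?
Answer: -237783467369/123 ≈ -1.9332e+9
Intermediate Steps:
W(n) = -3 + n/3
w(y) = 2*y*(-5 + y) (w(y) = (y + (-3 + (-4 - 1*2)/3))*(y + y) = (y + (-3 + (-4 - 2)/3))*(2*y) = (y + (-3 + (⅓)*(-6)))*(2*y) = (y + (-3 - 2))*(2*y) = (y - 5)*(2*y) = (-5 + y)*(2*y) = 2*y*(-5 + y))
((-47 + w(2))/(-91 - 32) - 45626)*(-515 + 42886) = ((-47 + 2*2*(-5 + 2))/(-91 - 32) - 45626)*(-515 + 42886) = ((-47 + 2*2*(-3))/(-123) - 45626)*42371 = ((-47 - 12)*(-1/123) - 45626)*42371 = (-59*(-1/123) - 45626)*42371 = (59/123 - 45626)*42371 = -5611939/123*42371 = -237783467369/123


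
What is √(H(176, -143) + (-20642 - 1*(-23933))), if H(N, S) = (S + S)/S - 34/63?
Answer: 5*√58079/21 ≈ 57.380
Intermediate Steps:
H(N, S) = 92/63 (H(N, S) = (2*S)/S - 34*1/63 = 2 - 34/63 = 92/63)
√(H(176, -143) + (-20642 - 1*(-23933))) = √(92/63 + (-20642 - 1*(-23933))) = √(92/63 + (-20642 + 23933)) = √(92/63 + 3291) = √(207425/63) = 5*√58079/21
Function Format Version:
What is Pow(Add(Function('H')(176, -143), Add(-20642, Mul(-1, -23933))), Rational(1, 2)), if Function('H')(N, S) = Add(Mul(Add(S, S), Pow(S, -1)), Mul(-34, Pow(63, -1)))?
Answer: Mul(Rational(5, 21), Pow(58079, Rational(1, 2))) ≈ 57.380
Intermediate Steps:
Function('H')(N, S) = Rational(92, 63) (Function('H')(N, S) = Add(Mul(Mul(2, S), Pow(S, -1)), Mul(-34, Rational(1, 63))) = Add(2, Rational(-34, 63)) = Rational(92, 63))
Pow(Add(Function('H')(176, -143), Add(-20642, Mul(-1, -23933))), Rational(1, 2)) = Pow(Add(Rational(92, 63), Add(-20642, Mul(-1, -23933))), Rational(1, 2)) = Pow(Add(Rational(92, 63), Add(-20642, 23933)), Rational(1, 2)) = Pow(Add(Rational(92, 63), 3291), Rational(1, 2)) = Pow(Rational(207425, 63), Rational(1, 2)) = Mul(Rational(5, 21), Pow(58079, Rational(1, 2)))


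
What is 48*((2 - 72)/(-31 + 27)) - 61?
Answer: 779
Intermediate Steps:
48*((2 - 72)/(-31 + 27)) - 61 = 48*(-70/(-4)) - 61 = 48*(-70*(-¼)) - 61 = 48*(35/2) - 61 = 840 - 61 = 779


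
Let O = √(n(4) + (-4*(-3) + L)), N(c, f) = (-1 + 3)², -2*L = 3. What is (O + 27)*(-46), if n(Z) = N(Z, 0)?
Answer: -1242 - 23*√58 ≈ -1417.2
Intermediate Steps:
L = -3/2 (L = -½*3 = -3/2 ≈ -1.5000)
N(c, f) = 4 (N(c, f) = 2² = 4)
n(Z) = 4
O = √58/2 (O = √(4 + (-4*(-3) - 3/2)) = √(4 + (12 - 3/2)) = √(4 + 21/2) = √(29/2) = √58/2 ≈ 3.8079)
(O + 27)*(-46) = (√58/2 + 27)*(-46) = (27 + √58/2)*(-46) = -1242 - 23*√58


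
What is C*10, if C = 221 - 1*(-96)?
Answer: 3170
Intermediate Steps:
C = 317 (C = 221 + 96 = 317)
C*10 = 317*10 = 3170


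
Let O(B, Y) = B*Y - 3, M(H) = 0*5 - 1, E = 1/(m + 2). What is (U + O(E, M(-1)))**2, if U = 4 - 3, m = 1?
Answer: 49/9 ≈ 5.4444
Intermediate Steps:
E = 1/3 (E = 1/(1 + 2) = 1/3 ≈ 0.33333)
M(H) = -1 (M(H) = 0 - 1 = -1)
O(B, Y) = -3 + B*Y
U = 1
(U + O(E, M(-1)))**2 = (1 + (-3 + (1/3)*(-1)))**2 = (1 + (-3 - 1/3))**2 = (1 - 10/3)**2 = (-7/3)**2 = 49/9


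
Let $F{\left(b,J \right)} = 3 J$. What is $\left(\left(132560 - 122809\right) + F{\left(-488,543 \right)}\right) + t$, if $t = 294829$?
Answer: $306209$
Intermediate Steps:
$\left(\left(132560 - 122809\right) + F{\left(-488,543 \right)}\right) + t = \left(\left(132560 - 122809\right) + 3 \cdot 543\right) + 294829 = \left(9751 + 1629\right) + 294829 = 11380 + 294829 = 306209$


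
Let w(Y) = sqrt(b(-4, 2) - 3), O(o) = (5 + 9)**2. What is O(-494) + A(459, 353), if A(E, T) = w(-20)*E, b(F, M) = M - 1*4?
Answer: 196 + 459*I*sqrt(5) ≈ 196.0 + 1026.4*I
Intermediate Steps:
O(o) = 196 (O(o) = 14**2 = 196)
b(F, M) = -4 + M (b(F, M) = M - 4 = -4 + M)
w(Y) = I*sqrt(5) (w(Y) = sqrt((-4 + 2) - 3) = sqrt(-2 - 3) = sqrt(-5) = I*sqrt(5))
A(E, T) = I*E*sqrt(5) (A(E, T) = (I*sqrt(5))*E = I*E*sqrt(5))
O(-494) + A(459, 353) = 196 + I*459*sqrt(5) = 196 + 459*I*sqrt(5)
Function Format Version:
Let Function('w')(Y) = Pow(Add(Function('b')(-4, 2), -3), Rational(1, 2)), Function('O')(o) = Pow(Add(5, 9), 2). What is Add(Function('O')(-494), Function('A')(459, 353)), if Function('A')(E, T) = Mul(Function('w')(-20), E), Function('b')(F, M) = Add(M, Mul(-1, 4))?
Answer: Add(196, Mul(459, I, Pow(5, Rational(1, 2)))) ≈ Add(196.00, Mul(1026.4, I))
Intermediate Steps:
Function('O')(o) = 196 (Function('O')(o) = Pow(14, 2) = 196)
Function('b')(F, M) = Add(-4, M) (Function('b')(F, M) = Add(M, -4) = Add(-4, M))
Function('w')(Y) = Mul(I, Pow(5, Rational(1, 2))) (Function('w')(Y) = Pow(Add(Add(-4, 2), -3), Rational(1, 2)) = Pow(Add(-2, -3), Rational(1, 2)) = Pow(-5, Rational(1, 2)) = Mul(I, Pow(5, Rational(1, 2))))
Function('A')(E, T) = Mul(I, E, Pow(5, Rational(1, 2))) (Function('A')(E, T) = Mul(Mul(I, Pow(5, Rational(1, 2))), E) = Mul(I, E, Pow(5, Rational(1, 2))))
Add(Function('O')(-494), Function('A')(459, 353)) = Add(196, Mul(I, 459, Pow(5, Rational(1, 2)))) = Add(196, Mul(459, I, Pow(5, Rational(1, 2))))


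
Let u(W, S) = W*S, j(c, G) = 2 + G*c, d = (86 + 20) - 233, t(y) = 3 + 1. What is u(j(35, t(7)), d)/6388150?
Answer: -9017/3194075 ≈ -0.0028230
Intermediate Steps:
t(y) = 4
d = -127 (d = 106 - 233 = -127)
u(W, S) = S*W
u(j(35, t(7)), d)/6388150 = -127*(2 + 4*35)/6388150 = -127*(2 + 140)*(1/6388150) = -127*142*(1/6388150) = -18034*1/6388150 = -9017/3194075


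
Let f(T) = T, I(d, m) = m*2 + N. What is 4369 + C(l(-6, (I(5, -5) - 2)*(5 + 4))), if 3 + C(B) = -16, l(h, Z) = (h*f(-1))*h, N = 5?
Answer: 4350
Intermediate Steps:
I(d, m) = 5 + 2*m (I(d, m) = m*2 + 5 = 2*m + 5 = 5 + 2*m)
l(h, Z) = -h² (l(h, Z) = (h*(-1))*h = (-h)*h = -h²)
C(B) = -19 (C(B) = -3 - 16 = -19)
4369 + C(l(-6, (I(5, -5) - 2)*(5 + 4))) = 4369 - 19 = 4350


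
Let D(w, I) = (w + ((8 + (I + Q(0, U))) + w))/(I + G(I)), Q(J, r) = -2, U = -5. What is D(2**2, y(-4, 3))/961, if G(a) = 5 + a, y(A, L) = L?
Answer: 17/10571 ≈ 0.0016082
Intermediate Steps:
D(w, I) = (6 + I + 2*w)/(5 + 2*I) (D(w, I) = (w + ((8 + (I - 2)) + w))/(I + (5 + I)) = (w + ((8 + (-2 + I)) + w))/(5 + 2*I) = (w + ((6 + I) + w))/(5 + 2*I) = (w + (6 + I + w))/(5 + 2*I) = (6 + I + 2*w)/(5 + 2*I))
D(2**2, y(-4, 3))/961 = ((6 + 3 + 2*2**2)/(5 + 2*3))/961 = ((6 + 3 + 2*4)/(5 + 6))*(1/961) = ((6 + 3 + 8)/11)*(1/961) = ((1/11)*17)*(1/961) = (17/11)*(1/961) = 17/10571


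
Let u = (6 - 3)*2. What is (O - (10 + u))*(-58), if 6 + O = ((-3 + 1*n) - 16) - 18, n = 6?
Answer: 3074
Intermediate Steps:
u = 6 (u = 3*2 = 6)
O = -37 (O = -6 + (((-3 + 1*6) - 16) - 18) = -6 + (((-3 + 6) - 16) - 18) = -6 + ((3 - 16) - 18) = -6 + (-13 - 18) = -6 - 31 = -37)
(O - (10 + u))*(-58) = (-37 - (10 + 6))*(-58) = (-37 - 1*16)*(-58) = (-37 - 16)*(-58) = -53*(-58) = 3074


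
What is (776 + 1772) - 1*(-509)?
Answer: 3057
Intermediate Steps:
(776 + 1772) - 1*(-509) = 2548 + 509 = 3057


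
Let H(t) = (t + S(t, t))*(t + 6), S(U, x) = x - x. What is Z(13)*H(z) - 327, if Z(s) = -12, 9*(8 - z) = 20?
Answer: -30877/27 ≈ -1143.6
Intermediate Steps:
z = 52/9 (z = 8 - 1/9*20 = 8 - 20/9 = 52/9 ≈ 5.7778)
S(U, x) = 0
H(t) = t*(6 + t) (H(t) = (t + 0)*(t + 6) = t*(6 + t))
Z(13)*H(z) - 327 = -208*(6 + 52/9)/3 - 327 = -208*106/(3*9) - 327 = -12*5512/81 - 327 = -22048/27 - 327 = -30877/27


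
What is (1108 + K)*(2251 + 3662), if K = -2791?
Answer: -9951579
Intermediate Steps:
(1108 + K)*(2251 + 3662) = (1108 - 2791)*(2251 + 3662) = -1683*5913 = -9951579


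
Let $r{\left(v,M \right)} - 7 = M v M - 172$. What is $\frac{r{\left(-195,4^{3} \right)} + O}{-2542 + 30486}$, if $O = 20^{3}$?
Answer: $- \frac{790885}{27944} \approx -28.302$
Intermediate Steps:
$r{\left(v,M \right)} = -165 + v M^{2}$ ($r{\left(v,M \right)} = 7 + \left(M v M - 172\right) = 7 + \left(v M^{2} - 172\right) = 7 + \left(-172 + v M^{2}\right) = -165 + v M^{2}$)
$O = 8000$
$\frac{r{\left(-195,4^{3} \right)} + O}{-2542 + 30486} = \frac{\left(-165 - 195 \left(4^{3}\right)^{2}\right) + 8000}{-2542 + 30486} = \frac{\left(-165 - 195 \cdot 64^{2}\right) + 8000}{27944} = \left(\left(-165 - 798720\right) + 8000\right) \frac{1}{27944} = \left(-798885 + 8000\right) \frac{1}{27944} = \left(-790885\right) \frac{1}{27944} = - \frac{790885}{27944}$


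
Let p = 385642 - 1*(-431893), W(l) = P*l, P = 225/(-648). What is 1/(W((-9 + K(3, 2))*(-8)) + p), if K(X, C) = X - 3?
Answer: 1/817510 ≈ 1.2232e-6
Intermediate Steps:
K(X, C) = -3 + X
P = -25/72 (P = 225*(-1/648) = -25/72 ≈ -0.34722)
W(l) = -25*l/72
p = 817535 (p = 385642 + 431893 = 817535)
1/(W((-9 + K(3, 2))*(-8)) + p) = 1/(-25*(-9 + (-3 + 3))*(-8)/72 + 817535) = 1/(-25*(-9 + 0)*(-8)/72 + 817535) = 1/(-(-25)*(-8)/8 + 817535) = 1/(-25/72*72 + 817535) = 1/(-25 + 817535) = 1/817510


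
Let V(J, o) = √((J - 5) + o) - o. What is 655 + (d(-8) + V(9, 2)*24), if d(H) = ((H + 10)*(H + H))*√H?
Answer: 607 + 24*√6 - 64*I*√2 ≈ 665.79 - 90.51*I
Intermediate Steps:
V(J, o) = √(-5 + J + o) - o (V(J, o) = √((-5 + J) + o) - o = √(-5 + J + o) - o)
d(H) = 2*H^(3/2)*(10 + H) (d(H) = ((10 + H)*(2*H))*√H = (2*H*(10 + H))*√H = 2*H^(3/2)*(10 + H))
655 + (d(-8) + V(9, 2)*24) = 655 + (2*(-8)^(3/2)*(10 - 8) + (√(-5 + 9 + 2) - 1*2)*24) = 655 + (2*(-16*I*√2)*2 + (√6 - 2)*24) = 655 + (-64*I*√2 + (-2 + √6)*24) = 655 + (-64*I*√2 + (-48 + 24*√6)) = 655 + (-48 + 24*√6 - 64*I*√2) = 607 + 24*√6 - 64*I*√2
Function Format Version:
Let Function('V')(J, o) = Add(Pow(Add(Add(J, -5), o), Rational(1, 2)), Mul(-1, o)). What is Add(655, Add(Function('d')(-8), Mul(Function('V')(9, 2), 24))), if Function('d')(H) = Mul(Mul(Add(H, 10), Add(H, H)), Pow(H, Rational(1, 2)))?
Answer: Add(607, Mul(24, Pow(6, Rational(1, 2))), Mul(-64, I, Pow(2, Rational(1, 2)))) ≈ Add(665.79, Mul(-90.510, I))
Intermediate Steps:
Function('V')(J, o) = Add(Pow(Add(-5, J, o), Rational(1, 2)), Mul(-1, o)) (Function('V')(J, o) = Add(Pow(Add(Add(-5, J), o), Rational(1, 2)), Mul(-1, o)) = Add(Pow(Add(-5, J, o), Rational(1, 2)), Mul(-1, o)))
Function('d')(H) = Mul(2, Pow(H, Rational(3, 2)), Add(10, H)) (Function('d')(H) = Mul(Mul(Add(10, H), Mul(2, H)), Pow(H, Rational(1, 2))) = Mul(Mul(2, H, Add(10, H)), Pow(H, Rational(1, 2))) = Mul(2, Pow(H, Rational(3, 2)), Add(10, H)))
Add(655, Add(Function('d')(-8), Mul(Function('V')(9, 2), 24))) = Add(655, Add(Mul(2, Pow(-8, Rational(3, 2)), Add(10, -8)), Mul(Add(Pow(Add(-5, 9, 2), Rational(1, 2)), Mul(-1, 2)), 24))) = Add(655, Add(Mul(2, Mul(-16, I, Pow(2, Rational(1, 2))), 2), Mul(Add(Pow(6, Rational(1, 2)), -2), 24))) = Add(655, Add(Mul(-64, I, Pow(2, Rational(1, 2))), Mul(Add(-2, Pow(6, Rational(1, 2))), 24))) = Add(655, Add(Mul(-64, I, Pow(2, Rational(1, 2))), Add(-48, Mul(24, Pow(6, Rational(1, 2)))))) = Add(655, Add(-48, Mul(24, Pow(6, Rational(1, 2))), Mul(-64, I, Pow(2, Rational(1, 2))))) = Add(607, Mul(24, Pow(6, Rational(1, 2))), Mul(-64, I, Pow(2, Rational(1, 2))))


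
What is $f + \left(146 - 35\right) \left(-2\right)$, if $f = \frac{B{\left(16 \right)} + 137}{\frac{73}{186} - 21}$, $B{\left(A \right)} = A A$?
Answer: $- \frac{924024}{3833} \approx -241.07$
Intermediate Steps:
$B{\left(A \right)} = A^{2}$
$f = - \frac{73098}{3833}$ ($f = \frac{16^{2} + 137}{\frac{73}{186} - 21} = \frac{256 + 137}{73 \cdot \frac{1}{186} - 21} = \frac{393}{\frac{73}{186} - 21} = \frac{393}{- \frac{3833}{186}} = 393 \left(- \frac{186}{3833}\right) = - \frac{73098}{3833} \approx -19.071$)
$f + \left(146 - 35\right) \left(-2\right) = - \frac{73098}{3833} + \left(146 - 35\right) \left(-2\right) = - \frac{73098}{3833} + 111 \left(-2\right) = - \frac{73098}{3833} - 222 = - \frac{924024}{3833}$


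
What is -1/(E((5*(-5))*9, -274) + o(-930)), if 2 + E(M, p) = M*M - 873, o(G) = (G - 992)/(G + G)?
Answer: -30/1492531 ≈ -2.0100e-5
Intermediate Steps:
o(G) = (-992 + G)/(2*G) (o(G) = (-992 + G)/((2*G)) = (-992 + G)*(1/(2*G)) = (-992 + G)/(2*G))
E(M, p) = -875 + M² (E(M, p) = -2 + (M*M - 873) = -2 + (M² - 873) = -2 + (-873 + M²) = -875 + M²)
-1/(E((5*(-5))*9, -274) + o(-930)) = -1/((-875 + ((5*(-5))*9)²) + (½)*(-992 - 930)/(-930)) = -1/((-875 + (-25*9)²) + (½)*(-1/930)*(-1922)) = -1/((-875 + (-225)²) + 31/30) = -1/((-875 + 50625) + 31/30) = -1/(49750 + 31/30) = -1/1492531/30 = -1*30/1492531 = -30/1492531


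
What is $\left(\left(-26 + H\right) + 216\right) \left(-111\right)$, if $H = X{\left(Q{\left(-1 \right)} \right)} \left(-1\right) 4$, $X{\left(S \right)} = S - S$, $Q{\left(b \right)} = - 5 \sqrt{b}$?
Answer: $-21090$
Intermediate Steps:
$X{\left(S \right)} = 0$
$H = 0$ ($H = 0 \left(-1\right) 4 = 0 \cdot 4 = 0$)
$\left(\left(-26 + H\right) + 216\right) \left(-111\right) = \left(\left(-26 + 0\right) + 216\right) \left(-111\right) = \left(-26 + 216\right) \left(-111\right) = 190 \left(-111\right) = -21090$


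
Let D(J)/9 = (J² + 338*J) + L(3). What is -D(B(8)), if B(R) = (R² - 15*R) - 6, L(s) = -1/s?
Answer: 154011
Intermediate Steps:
B(R) = -6 + R² - 15*R
D(J) = -3 + 9*J² + 3042*J (D(J) = 9*((J² + 338*J) - 1/3) = 9*((J² + 338*J) - 1*⅓) = 9*((J² + 338*J) - ⅓) = 9*(-⅓ + J² + 338*J) = -3 + 9*J² + 3042*J)
-D(B(8)) = -(-3 + 9*(-6 + 8² - 15*8)² + 3042*(-6 + 8² - 15*8)) = -(-3 + 9*(-6 + 64 - 120)² + 3042*(-6 + 64 - 120)) = -(-3 + 9*(-62)² + 3042*(-62)) = -(-3 + 9*3844 - 188604) = -(-3 + 34596 - 188604) = -1*(-154011) = 154011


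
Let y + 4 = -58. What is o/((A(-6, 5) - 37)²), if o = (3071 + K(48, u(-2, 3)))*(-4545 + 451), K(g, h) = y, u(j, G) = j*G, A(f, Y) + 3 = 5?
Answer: -12318846/1225 ≈ -10056.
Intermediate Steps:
A(f, Y) = 2 (A(f, Y) = -3 + 5 = 2)
u(j, G) = G*j
y = -62 (y = -4 - 58 = -62)
K(g, h) = -62
o = -12318846 (o = (3071 - 62)*(-4545 + 451) = 3009*(-4094) = -12318846)
o/((A(-6, 5) - 37)²) = -12318846/(2 - 37)² = -12318846/((-35)²) = -12318846/1225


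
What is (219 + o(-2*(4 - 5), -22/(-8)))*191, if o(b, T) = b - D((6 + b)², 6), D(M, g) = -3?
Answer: 42784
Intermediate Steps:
o(b, T) = 3 + b (o(b, T) = b - 1*(-3) = b + 3 = 3 + b)
(219 + o(-2*(4 - 5), -22/(-8)))*191 = (219 + (3 - 2*(4 - 5)))*191 = (219 + (3 - 2*(-1)))*191 = (219 + (3 + 2))*191 = (219 + 5)*191 = 224*191 = 42784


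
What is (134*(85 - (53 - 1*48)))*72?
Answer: 771840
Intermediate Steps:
(134*(85 - (53 - 1*48)))*72 = (134*(85 - (53 - 48)))*72 = (134*(85 - 1*5))*72 = (134*(85 - 5))*72 = (134*80)*72 = 10720*72 = 771840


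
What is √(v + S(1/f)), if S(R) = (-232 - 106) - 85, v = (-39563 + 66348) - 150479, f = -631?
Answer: 7*I*√2533 ≈ 352.3*I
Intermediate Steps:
v = -123694 (v = 26785 - 150479 = -123694)
S(R) = -423 (S(R) = -338 - 85 = -423)
√(v + S(1/f)) = √(-123694 - 423) = √(-124117) = 7*I*√2533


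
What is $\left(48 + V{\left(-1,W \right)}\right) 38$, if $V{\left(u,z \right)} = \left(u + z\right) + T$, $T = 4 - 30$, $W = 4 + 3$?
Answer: $1064$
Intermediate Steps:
$W = 7$
$T = -26$ ($T = 4 - 30 = -26$)
$V{\left(u,z \right)} = -26 + u + z$ ($V{\left(u,z \right)} = \left(u + z\right) - 26 = -26 + u + z$)
$\left(48 + V{\left(-1,W \right)}\right) 38 = \left(48 - 20\right) 38 = 28 \cdot 38 = 1064$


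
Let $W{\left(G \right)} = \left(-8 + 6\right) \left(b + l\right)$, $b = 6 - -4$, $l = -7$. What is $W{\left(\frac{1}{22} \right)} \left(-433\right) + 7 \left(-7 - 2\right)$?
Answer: $2535$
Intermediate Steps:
$b = 10$ ($b = 6 + 4 = 10$)
$W{\left(G \right)} = -6$ ($W{\left(G \right)} = \left(-8 + 6\right) \left(10 - 7\right) = \left(-2\right) 3 = -6$)
$W{\left(\frac{1}{22} \right)} \left(-433\right) + 7 \left(-7 - 2\right) = \left(-6\right) \left(-433\right) + 7 \left(-7 - 2\right) = 2598 + 7 \left(-9\right) = 2598 - 63 = 2535$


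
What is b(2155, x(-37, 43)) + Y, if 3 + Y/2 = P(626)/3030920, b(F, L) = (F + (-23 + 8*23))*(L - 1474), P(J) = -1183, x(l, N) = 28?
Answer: -5075187644503/1515460 ≈ -3.3489e+6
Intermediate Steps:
b(F, L) = (-1474 + L)*(161 + F) (b(F, L) = (F + (-23 + 184))*(-1474 + L) = (F + 161)*(-1474 + L) = (161 + F)*(-1474 + L) = (-1474 + L)*(161 + F))
Y = -9093943/1515460 (Y = -6 + 2*(-1183/3030920) = -6 - 1183/1515460 = -9093943/1515460 ≈ -6.0008)
b(2155, x(-37, 43)) + Y = (-237314 - 1474*2155 + 161*28 + 2155*28) - 9093943/1515460 = (-237314 - 3176470 + 4508 + 60340) - 9093943/1515460 = -3348936 - 9093943/1515460 = -5075187644503/1515460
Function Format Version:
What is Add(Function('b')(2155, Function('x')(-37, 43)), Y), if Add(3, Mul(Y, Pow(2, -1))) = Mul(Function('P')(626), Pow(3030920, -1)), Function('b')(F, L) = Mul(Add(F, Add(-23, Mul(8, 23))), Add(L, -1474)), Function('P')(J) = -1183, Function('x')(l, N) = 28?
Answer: Rational(-5075187644503, 1515460) ≈ -3.3489e+6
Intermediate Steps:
Function('b')(F, L) = Mul(Add(-1474, L), Add(161, F)) (Function('b')(F, L) = Mul(Add(F, Add(-23, 184)), Add(-1474, L)) = Mul(Add(F, 161), Add(-1474, L)) = Mul(Add(161, F), Add(-1474, L)) = Mul(Add(-1474, L), Add(161, F)))
Y = Rational(-9093943, 1515460) (Y = Add(-6, Mul(2, Mul(-1183, Pow(3030920, -1)))) = Add(-6, Mul(2, Mul(-1183, Rational(1, 3030920)))) = Add(-6, Mul(2, Rational(-1183, 3030920))) = Add(-6, Rational(-1183, 1515460)) = Rational(-9093943, 1515460) ≈ -6.0008)
Add(Function('b')(2155, Function('x')(-37, 43)), Y) = Add(Add(-237314, Mul(-1474, 2155), Mul(161, 28), Mul(2155, 28)), Rational(-9093943, 1515460)) = Add(Add(-237314, -3176470, 4508, 60340), Rational(-9093943, 1515460)) = Add(-3348936, Rational(-9093943, 1515460)) = Rational(-5075187644503, 1515460)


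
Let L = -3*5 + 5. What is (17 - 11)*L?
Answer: -60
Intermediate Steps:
L = -10 (L = -15 + 5 = -10)
(17 - 11)*L = (17 - 11)*(-10) = 6*(-10) = -60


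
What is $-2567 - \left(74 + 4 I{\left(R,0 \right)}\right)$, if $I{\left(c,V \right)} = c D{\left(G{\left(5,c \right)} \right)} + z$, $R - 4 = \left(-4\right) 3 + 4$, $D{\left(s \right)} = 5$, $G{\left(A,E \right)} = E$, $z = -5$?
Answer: $-2541$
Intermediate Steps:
$R = -4$ ($R = 4 + \left(\left(-4\right) 3 + 4\right) = 4 + \left(-12 + 4\right) = 4 - 8 = -4$)
$I{\left(c,V \right)} = -5 + 5 c$ ($I{\left(c,V \right)} = c 5 - 5 = 5 c - 5 = -5 + 5 c$)
$-2567 - \left(74 + 4 I{\left(R,0 \right)}\right) = -2567 - \left(74 + 4 \left(-5 + 5 \left(-4\right)\right)\right) = -2567 - \left(74 + 4 \left(-5 - 20\right)\right) = -2567 - -26 = -2567 + \left(-74 + 100\right) = -2567 + 26 = -2541$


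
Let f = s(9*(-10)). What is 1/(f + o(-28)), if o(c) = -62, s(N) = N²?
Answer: 1/8038 ≈ 0.00012441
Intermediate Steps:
f = 8100 (f = (9*(-10))² = (-90)² = 8100)
1/(f + o(-28)) = 1/(8100 - 62) = 1/8038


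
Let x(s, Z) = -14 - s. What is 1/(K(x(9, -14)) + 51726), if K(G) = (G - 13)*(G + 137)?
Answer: 1/47622 ≈ 2.0999e-5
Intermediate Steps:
K(G) = (-13 + G)*(137 + G)
1/(K(x(9, -14)) + 51726) = 1/((-1781 + (-14 - 1*9)**2 + 124*(-14 - 1*9)) + 51726) = 1/((-1781 + (-14 - 9)**2 + 124*(-14 - 9)) + 51726) = 1/((-1781 + (-23)**2 + 124*(-23)) + 51726) = 1/((-1781 + 529 - 2852) + 51726) = 1/(-4104 + 51726) = 1/47622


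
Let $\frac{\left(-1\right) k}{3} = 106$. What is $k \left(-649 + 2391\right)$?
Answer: $-553956$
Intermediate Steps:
$k = -318$ ($k = \left(-3\right) 106 = -318$)
$k \left(-649 + 2391\right) = - 318 \left(-649 + 2391\right) = \left(-318\right) 1742 = -553956$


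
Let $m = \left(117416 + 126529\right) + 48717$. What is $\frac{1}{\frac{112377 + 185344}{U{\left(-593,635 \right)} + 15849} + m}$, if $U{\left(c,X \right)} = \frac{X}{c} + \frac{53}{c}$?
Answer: $\frac{9397769}{2750546419631} \approx 3.4167 \cdot 10^{-6}$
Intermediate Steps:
$U{\left(c,X \right)} = \frac{53}{c} + \frac{X}{c}$
$m = 292662$ ($m = 243945 + 48717 = 292662$)
$\frac{1}{\frac{112377 + 185344}{U{\left(-593,635 \right)} + 15849} + m} = \frac{1}{\frac{112377 + 185344}{\frac{53 + 635}{-593} + 15849} + 292662} = \frac{1}{\frac{297721}{\left(- \frac{1}{593}\right) 688 + 15849} + 292662} = \frac{1}{\frac{297721}{- \frac{688}{593} + 15849} + 292662} = \frac{1}{\frac{297721}{\frac{9397769}{593}} + 292662} = \frac{1}{297721 \cdot \frac{593}{9397769} + 292662} = \frac{1}{\frac{176548553}{9397769} + 292662} = \frac{1}{\frac{2750546419631}{9397769}} = \frac{9397769}{2750546419631}$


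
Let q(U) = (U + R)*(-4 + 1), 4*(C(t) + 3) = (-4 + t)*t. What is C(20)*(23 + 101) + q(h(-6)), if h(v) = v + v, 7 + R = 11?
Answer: 9572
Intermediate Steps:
R = 4 (R = -7 + 11 = 4)
C(t) = -3 + t*(-4 + t)/4 (C(t) = -3 + ((-4 + t)*t)/4 = -3 + (t*(-4 + t))/4 = -3 + t*(-4 + t)/4)
h(v) = 2*v
q(U) = -12 - 3*U (q(U) = (U + 4)*(-4 + 1) = (4 + U)*(-3) = -12 - 3*U)
C(20)*(23 + 101) + q(h(-6)) = (-3 - 1*20 + (¼)*20²)*(23 + 101) + (-12 - 6*(-6)) = (-3 - 20 + (¼)*400)*124 + (-12 - 3*(-12)) = (-3 - 20 + 100)*124 + (-12 + 36) = 77*124 + 24 = 9548 + 24 = 9572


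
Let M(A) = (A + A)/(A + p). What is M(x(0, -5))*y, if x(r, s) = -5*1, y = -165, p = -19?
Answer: -275/4 ≈ -68.750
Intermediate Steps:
x(r, s) = -5
M(A) = 2*A/(-19 + A) (M(A) = (A + A)/(A - 19) = (2*A)/(-19 + A) = 2*A/(-19 + A))
M(x(0, -5))*y = (2*(-5)/(-19 - 5))*(-165) = (2*(-5)/(-24))*(-165) = (2*(-5)*(-1/24))*(-165) = (5/12)*(-165) = -275/4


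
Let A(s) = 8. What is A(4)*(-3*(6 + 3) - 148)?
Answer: -1400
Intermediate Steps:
A(4)*(-3*(6 + 3) - 148) = 8*(-3*(6 + 3) - 148) = 8*(-3*9 - 148) = 8*(-27 - 148) = 8*(-175) = -1400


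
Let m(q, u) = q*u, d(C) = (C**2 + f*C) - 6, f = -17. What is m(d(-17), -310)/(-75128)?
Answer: 22165/9391 ≈ 2.3602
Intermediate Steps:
d(C) = -6 + C**2 - 17*C (d(C) = (C**2 - 17*C) - 6 = -6 + C**2 - 17*C)
m(d(-17), -310)/(-75128) = ((-6 + (-17)**2 - 17*(-17))*(-310))/(-75128) = ((-6 + 289 + 289)*(-310))*(-1/75128) = (572*(-310))*(-1/75128) = -177320*(-1/75128) = 22165/9391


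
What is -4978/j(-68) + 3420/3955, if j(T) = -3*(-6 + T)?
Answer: -1892875/87801 ≈ -21.559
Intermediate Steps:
j(T) = 18 - 3*T
-4978/j(-68) + 3420/3955 = -4978/(18 - 3*(-68)) + 3420/3955 = -4978/(18 + 204) + 3420*(1/3955) = -4978/222 + 684/791 = -4978*1/222 + 684/791 = -2489/111 + 684/791 = -1892875/87801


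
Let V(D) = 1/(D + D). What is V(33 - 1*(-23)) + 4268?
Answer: 478017/112 ≈ 4268.0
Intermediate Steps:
V(D) = 1/(2*D)
V(33 - 1*(-23)) + 4268 = 1/(2*(33 - 1*(-23))) + 4268 = 1/(2*(33 + 23)) + 4268 = (½)/56 + 4268 = (½)*(1/56) + 4268 = 1/112 + 4268 = 478017/112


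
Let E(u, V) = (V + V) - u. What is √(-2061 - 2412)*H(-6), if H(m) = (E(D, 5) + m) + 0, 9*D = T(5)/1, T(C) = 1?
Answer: 35*I*√497/3 ≈ 260.09*I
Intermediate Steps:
D = ⅑ (D = (1/1)/9 = (1*1)/9 = (⅑)*1 = ⅑ ≈ 0.11111)
E(u, V) = -u + 2*V (E(u, V) = 2*V - u = -u + 2*V)
H(m) = 89/9 + m (H(m) = ((-1*⅑ + 2*5) + m) + 0 = ((-⅑ + 10) + m) + 0 = (89/9 + m) + 0 = 89/9 + m)
√(-2061 - 2412)*H(-6) = √(-2061 - 2412)*(89/9 - 6) = √(-4473)*(35/9) = (3*I*√497)*(35/9) = 35*I*√497/3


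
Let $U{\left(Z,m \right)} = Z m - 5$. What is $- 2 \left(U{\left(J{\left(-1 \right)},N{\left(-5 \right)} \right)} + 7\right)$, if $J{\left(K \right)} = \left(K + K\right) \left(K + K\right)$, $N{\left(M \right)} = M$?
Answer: $36$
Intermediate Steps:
$J{\left(K \right)} = 4 K^{2}$ ($J{\left(K \right)} = 2 K 2 K = 4 K^{2}$)
$U{\left(Z,m \right)} = -5 + Z m$
$- 2 \left(U{\left(J{\left(-1 \right)},N{\left(-5 \right)} \right)} + 7\right) = - 2 \left(\left(-5 + 4 \left(-1\right)^{2} \left(-5\right)\right) + 7\right) = - 2 \left(\left(-5 + 4 \cdot 1 \left(-5\right)\right) + 7\right) = - 2 \left(\left(-5 + 4 \left(-5\right)\right) + 7\right) = - 2 \left(\left(-5 - 20\right) + 7\right) = - 2 \left(-25 + 7\right) = \left(-2\right) \left(-18\right) = 36$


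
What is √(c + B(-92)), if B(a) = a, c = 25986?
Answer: 11*√214 ≈ 160.92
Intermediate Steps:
√(c + B(-92)) = √(25986 - 92) = √25894 = 11*√214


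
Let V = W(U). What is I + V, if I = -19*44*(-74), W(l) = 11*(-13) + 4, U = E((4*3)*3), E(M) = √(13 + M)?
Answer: 61725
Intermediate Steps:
U = 7 (U = √(13 + (4*3)*3) = √(13 + 12*3) = √(13 + 36) = √49 = 7)
W(l) = -139 (W(l) = -143 + 4 = -139)
I = 61864 (I = -836*(-74) = 61864)
V = -139
I + V = 61864 - 139 = 61725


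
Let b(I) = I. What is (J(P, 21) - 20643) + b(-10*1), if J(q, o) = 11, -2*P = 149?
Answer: -20642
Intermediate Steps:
P = -149/2 (P = -½*149 = -149/2 ≈ -74.500)
(J(P, 21) - 20643) + b(-10*1) = (11 - 20643) - 10*1 = -20632 - 10 = -20642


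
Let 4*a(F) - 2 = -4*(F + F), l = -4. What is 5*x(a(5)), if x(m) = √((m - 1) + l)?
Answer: 5*I*√58/2 ≈ 19.039*I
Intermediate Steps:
a(F) = ½ - 2*F (a(F) = ½ + (-4*(F + F))/4 = ½ + (-8*F)/4 = ½ - 2*F)
x(m) = √(-5 + m) (x(m) = √((m - 1) - 4) = √((-1 + m) - 4) = √(-5 + m))
5*x(a(5)) = 5*√(-5 + (½ - 2*5)) = 5*√(-5 + (½ - 10)) = 5*√(-5 - 19/2) = 5*√(-29/2) = 5*(I*√58/2) = 5*I*√58/2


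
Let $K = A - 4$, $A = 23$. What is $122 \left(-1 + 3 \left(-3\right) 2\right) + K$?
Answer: $-2299$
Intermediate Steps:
$K = 19$ ($K = 23 - 4 = 19$)
$122 \left(-1 + 3 \left(-3\right) 2\right) + K = 122 \left(-1 + 3 \left(-3\right) 2\right) + 19 = 122 \left(-1 - 18\right) + 19 = 122 \left(-19\right) + 19 = -2318 + 19 = -2299$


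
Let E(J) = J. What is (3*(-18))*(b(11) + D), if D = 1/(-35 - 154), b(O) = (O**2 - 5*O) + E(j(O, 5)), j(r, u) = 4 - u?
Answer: -24568/7 ≈ -3509.7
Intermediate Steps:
b(O) = -1 + O**2 - 5*O (b(O) = (O**2 - 5*O) + (4 - 1*5) = (O**2 - 5*O) + (4 - 5) = (O**2 - 5*O) - 1 = -1 + O**2 - 5*O)
D = -1/189 (D = 1/(-189) = -1/189 ≈ -0.0052910)
(3*(-18))*(b(11) + D) = (3*(-18))*((-1 + 11**2 - 5*11) - 1/189) = -54*((-1 + 121 - 55) - 1/189) = -54*(65 - 1/189) = -54*12284/189 = -24568/7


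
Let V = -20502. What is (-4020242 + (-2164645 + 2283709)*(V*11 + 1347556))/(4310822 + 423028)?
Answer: 66794917967/2366925 ≈ 28220.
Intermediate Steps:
(-4020242 + (-2164645 + 2283709)*(V*11 + 1347556))/(4310822 + 423028) = (-4020242 + (-2164645 + 2283709)*(-20502*11 + 1347556))/(4310822 + 423028) = (-4020242 + 119064*(-225522 + 1347556))/4733850 = (-4020242 + 119064*1122034)*(1/4733850) = (-4020242 + 133593856176)*(1/4733850) = 133589835934*(1/4733850) = 66794917967/2366925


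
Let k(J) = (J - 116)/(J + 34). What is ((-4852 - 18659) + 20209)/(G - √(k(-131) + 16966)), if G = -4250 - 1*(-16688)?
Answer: -3983816772/15004626919 - 3302*√159657053/15004626919 ≈ -0.26829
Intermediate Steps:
G = 12438 (G = -4250 + 16688 = 12438)
k(J) = (-116 + J)/(34 + J)
((-4852 - 18659) + 20209)/(G - √(k(-131) + 16966)) = ((-4852 - 18659) + 20209)/(12438 - √((-116 - 131)/(34 - 131) + 16966)) = (-23511 + 20209)/(12438 - √(-247/(-97) + 16966)) = -3302/(12438 - √(-1/97*(-247) + 16966)) = -3302/(12438 - √(247/97 + 16966)) = -3302/(12438 - √(1645949/97)) = -3302/(12438 - √159657053/97)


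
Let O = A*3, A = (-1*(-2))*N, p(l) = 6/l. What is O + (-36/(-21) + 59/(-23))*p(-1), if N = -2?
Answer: -1110/161 ≈ -6.8944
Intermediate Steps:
A = -4 (A = -1*(-2)*(-2) = 2*(-2) = -4)
O = -12 (O = -4*3 = -12)
O + (-36/(-21) + 59/(-23))*p(-1) = -12 + (-36/(-21) + 59/(-23))*(6/(-1)) = -12 + (-36*(-1/21) + 59*(-1/23))*(6*(-1)) = -12 + (12/7 - 59/23)*(-6) = -12 - 137/161*(-6) = -12 + 822/161 = -1110/161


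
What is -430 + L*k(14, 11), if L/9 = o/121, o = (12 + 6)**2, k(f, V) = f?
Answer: -11206/121 ≈ -92.612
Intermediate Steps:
o = 324 (o = 18**2 = 324)
L = 2916/121 (L = 9*(324/121) = 2916/121 ≈ 24.099)
-430 + L*k(14, 11) = -430 + (2916/121)*14 = -430 + 40824/121 = -11206/121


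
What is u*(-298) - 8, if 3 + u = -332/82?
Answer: 85794/41 ≈ 2092.5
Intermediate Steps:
u = -289/41 (u = -3 - 332/82 = -3 - 332*1/82 = -3 - 166/41 = -289/41 ≈ -7.0488)
u*(-298) - 8 = -289/41*(-298) - 8 = 86122/41 - 8 = 85794/41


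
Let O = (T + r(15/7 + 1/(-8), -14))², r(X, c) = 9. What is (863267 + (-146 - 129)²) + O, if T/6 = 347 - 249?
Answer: 1295301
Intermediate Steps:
T = 588 (T = 6*(347 - 249) = 6*98 = 588)
O = 356409 (O = (588 + 9)² = 597² = 356409)
(863267 + (-146 - 129)²) + O = (863267 + (-146 - 129)²) + 356409 = (863267 + (-275)²) + 356409 = (863267 + 75625) + 356409 = 938892 + 356409 = 1295301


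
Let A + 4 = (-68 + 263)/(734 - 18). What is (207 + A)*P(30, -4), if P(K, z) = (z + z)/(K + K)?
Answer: -145543/5370 ≈ -27.103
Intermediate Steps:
A = -2669/716 (A = -4 + (-68 + 263)/(734 - 18) = -4 + 195/716 = -2669/716 ≈ -3.7277)
P(K, z) = z/K (P(K, z) = (2*z)/((2*K)) = (2*z)*(1/(2*K)) = z/K)
(207 + A)*P(30, -4) = (207 - 2669/716)*(-4/30) = 145543*(-4*1/30)/716 = (145543/716)*(-2/15) = -145543/5370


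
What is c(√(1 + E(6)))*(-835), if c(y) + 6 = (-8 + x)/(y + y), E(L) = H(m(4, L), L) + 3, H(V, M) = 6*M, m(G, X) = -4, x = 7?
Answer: 5010 + 167*√10/8 ≈ 5076.0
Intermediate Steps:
E(L) = 3 + 6*L (E(L) = 6*L + 3 = 3 + 6*L)
c(y) = -6 - 1/(2*y) (c(y) = -6 + (-8 + 7)/(y + y) = -6 - 1/(2*y))
c(√(1 + E(6)))*(-835) = (-6 - 1/(2*√(1 + (3 + 6*6))))*(-835) = (-6 - 1/(2*√(1 + (3 + 36))))*(-835) = (-6 - 1/(2*√(1 + 39)))*(-835) = (-6 - √10/20/2)*(-835) = (-6 - √10/40)*(-835) = 5010 + 167*√10/8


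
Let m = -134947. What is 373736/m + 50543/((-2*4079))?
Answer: -9869564509/1100897626 ≈ -8.9650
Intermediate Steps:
373736/m + 50543/((-2*4079)) = 373736/(-134947) + 50543/((-2*4079)) = 373736*(-1/134947) + 50543/(-8158) = -373736/134947 + 50543*(-1/8158) = -373736/134947 - 50543/8158 = -9869564509/1100897626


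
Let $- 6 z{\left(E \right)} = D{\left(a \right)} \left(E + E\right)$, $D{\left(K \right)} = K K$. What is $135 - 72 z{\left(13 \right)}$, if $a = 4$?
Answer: $5127$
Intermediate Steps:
$D{\left(K \right)} = K^{2}$
$z{\left(E \right)} = - \frac{16 E}{3}$ ($z{\left(E \right)} = - \frac{4^{2} \left(E + E\right)}{6} = - \frac{16 \cdot 2 E}{6} = - \frac{32 E}{6} = - \frac{16 E}{3}$)
$135 - 72 z{\left(13 \right)} = 135 - 72 \left(\left(- \frac{16}{3}\right) 13\right) = 135 - -4992 = 135 + 4992 = 5127$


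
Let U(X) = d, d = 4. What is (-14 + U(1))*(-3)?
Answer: 30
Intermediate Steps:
U(X) = 4
(-14 + U(1))*(-3) = (-14 + 4)*(-3) = -10*(-3) = 30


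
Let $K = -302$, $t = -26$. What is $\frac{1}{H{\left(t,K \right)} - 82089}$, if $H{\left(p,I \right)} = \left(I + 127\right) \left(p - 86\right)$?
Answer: $- \frac{1}{62489} \approx -1.6003 \cdot 10^{-5}$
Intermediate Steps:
$H{\left(p,I \right)} = \left(-86 + p\right) \left(127 + I\right)$ ($H{\left(p,I \right)} = \left(127 + I\right) \left(-86 + p\right) = \left(-86 + p\right) \left(127 + I\right)$)
$\frac{1}{H{\left(t,K \right)} - 82089} = \frac{1}{\left(-10922 - -25972 + 127 \left(-26\right) - -7852\right) - 82089} = \frac{1}{\left(-10922 + 25972 - 3302 + 7852\right) - 82089} = \frac{1}{19600 - 82089} = \frac{1}{-62489} = - \frac{1}{62489}$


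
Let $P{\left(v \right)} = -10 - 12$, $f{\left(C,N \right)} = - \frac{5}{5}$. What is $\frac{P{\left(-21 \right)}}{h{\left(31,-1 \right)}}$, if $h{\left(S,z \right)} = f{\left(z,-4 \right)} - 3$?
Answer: $\frac{11}{2} \approx 5.5$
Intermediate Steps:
$f{\left(C,N \right)} = -1$ ($f{\left(C,N \right)} = \left(-5\right) \frac{1}{5} = -1$)
$P{\left(v \right)} = -22$ ($P{\left(v \right)} = -10 - 12 = -22$)
$h{\left(S,z \right)} = -4$ ($h{\left(S,z \right)} = -1 - 3 = -4$)
$\frac{P{\left(-21 \right)}}{h{\left(31,-1 \right)}} = - \frac{22}{-4} = \left(-22\right) \left(- \frac{1}{4}\right) = \frac{11}{2}$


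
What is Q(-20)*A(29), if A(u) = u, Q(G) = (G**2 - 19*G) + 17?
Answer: 23113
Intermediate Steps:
Q(G) = 17 + G**2 - 19*G
Q(-20)*A(29) = (17 + (-20)**2 - 19*(-20))*29 = (17 + 400 + 380)*29 = 797*29 = 23113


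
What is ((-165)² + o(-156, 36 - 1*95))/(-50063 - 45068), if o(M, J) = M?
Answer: -27069/95131 ≈ -0.28454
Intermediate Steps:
((-165)² + o(-156, 36 - 1*95))/(-50063 - 45068) = ((-165)² - 156)/(-50063 - 45068) = (27225 - 156)/(-95131) = 27069*(-1/95131) = -27069/95131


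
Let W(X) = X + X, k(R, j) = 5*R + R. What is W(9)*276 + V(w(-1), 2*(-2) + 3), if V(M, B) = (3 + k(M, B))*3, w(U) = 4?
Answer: 5049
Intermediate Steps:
k(R, j) = 6*R
W(X) = 2*X
V(M, B) = 9 + 18*M (V(M, B) = (3 + 6*M)*3 = 9 + 18*M)
W(9)*276 + V(w(-1), 2*(-2) + 3) = (2*9)*276 + (9 + 18*4) = 18*276 + (9 + 72) = 4968 + 81 = 5049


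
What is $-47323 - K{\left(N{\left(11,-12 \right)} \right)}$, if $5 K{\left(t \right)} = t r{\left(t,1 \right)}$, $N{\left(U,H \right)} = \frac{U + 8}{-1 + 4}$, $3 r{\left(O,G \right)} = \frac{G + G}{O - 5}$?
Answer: $- \frac{1419709}{30} \approx -47324.0$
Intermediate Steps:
$r{\left(O,G \right)} = \frac{2 G}{3 \left(-5 + O\right)}$ ($r{\left(O,G \right)} = \frac{\left(G + G\right) \frac{1}{O - 5}}{3} = \frac{2 G \frac{1}{-5 + O}}{3} = \frac{2 G}{3 \left(-5 + O\right)}$)
$N{\left(U,H \right)} = \frac{8}{3} + \frac{U}{3}$ ($N{\left(U,H \right)} = \frac{8 + U}{3} = \left(8 + U\right) \frac{1}{3} = \frac{8}{3} + \frac{U}{3}$)
$K{\left(t \right)} = \frac{2 t}{15 \left(-5 + t\right)}$ ($K{\left(t \right)} = \frac{t \frac{2}{3} \cdot 1 \frac{1}{-5 + t}}{5} = \frac{t \frac{2}{3 \left(-5 + t\right)}}{5} = \frac{\frac{2}{3} t \frac{1}{-5 + t}}{5} = \frac{2 t}{15 \left(-5 + t\right)}$)
$-47323 - K{\left(N{\left(11,-12 \right)} \right)} = -47323 - \frac{2 \left(\frac{8}{3} + \frac{1}{3} \cdot 11\right)}{15 \left(-5 + \left(\frac{8}{3} + \frac{1}{3} \cdot 11\right)\right)} = -47323 - \frac{2 \left(\frac{8}{3} + \frac{11}{3}\right)}{15 \left(-5 + \left(\frac{8}{3} + \frac{11}{3}\right)\right)} = -47323 - \frac{2}{15} \cdot \frac{19}{3} \frac{1}{-5 + \frac{19}{3}} = -47323 - \frac{2}{15} \cdot \frac{19}{3} \frac{1}{\frac{4}{3}} = -47323 - \frac{2}{15} \cdot \frac{19}{3} \cdot \frac{3}{4} = -47323 - \frac{19}{30} = - \frac{1419709}{30}$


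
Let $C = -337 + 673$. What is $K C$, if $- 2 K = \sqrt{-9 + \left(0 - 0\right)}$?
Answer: $- 504 i \approx - 504.0 i$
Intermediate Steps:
$K = - \frac{3 i}{2}$ ($K = - \frac{\sqrt{-9 + \left(0 - 0\right)}}{2} = - \frac{\sqrt{-9 + \left(0 + 0\right)}}{2} = - \frac{\sqrt{-9 + 0}}{2} = - \frac{\sqrt{-9}}{2} = - \frac{3 i}{2} \approx - 1.5 i$)
$C = 336$
$K C = - \frac{3 i}{2} \cdot 336 = - 504 i$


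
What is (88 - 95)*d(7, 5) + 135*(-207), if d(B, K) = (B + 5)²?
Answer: -28953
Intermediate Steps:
d(B, K) = (5 + B)²
(88 - 95)*d(7, 5) + 135*(-207) = (88 - 95)*(5 + 7)² + 135*(-207) = -7*12² - 27945 = -7*144 - 27945 = -1008 - 27945 = -28953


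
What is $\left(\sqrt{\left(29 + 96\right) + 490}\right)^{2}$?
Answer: $615$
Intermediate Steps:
$\left(\sqrt{\left(29 + 96\right) + 490}\right)^{2} = \left(\sqrt{125 + 490}\right)^{2} = \left(\sqrt{615}\right)^{2} = 615$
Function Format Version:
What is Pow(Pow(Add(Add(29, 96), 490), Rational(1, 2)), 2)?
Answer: 615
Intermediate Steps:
Pow(Pow(Add(Add(29, 96), 490), Rational(1, 2)), 2) = Pow(Pow(Add(125, 490), Rational(1, 2)), 2) = Pow(Pow(615, Rational(1, 2)), 2) = 615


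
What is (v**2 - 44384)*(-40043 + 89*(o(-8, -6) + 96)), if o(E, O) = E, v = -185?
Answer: 327231549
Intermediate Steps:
(v**2 - 44384)*(-40043 + 89*(o(-8, -6) + 96)) = ((-185)**2 - 44384)*(-40043 + 89*(-8 + 96)) = (34225 - 44384)*(-40043 + 89*88) = -10159*(-40043 + 7832) = -10159*(-32211) = 327231549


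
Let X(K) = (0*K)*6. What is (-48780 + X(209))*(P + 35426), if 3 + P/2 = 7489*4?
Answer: -4650294960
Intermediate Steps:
P = 59906 (P = -6 + 2*(7489*4) = -6 + 2*29956 = -6 + 59912 = 59906)
X(K) = 0 (X(K) = 0*6 = 0)
(-48780 + X(209))*(P + 35426) = (-48780 + 0)*(59906 + 35426) = -48780*95332 = -4650294960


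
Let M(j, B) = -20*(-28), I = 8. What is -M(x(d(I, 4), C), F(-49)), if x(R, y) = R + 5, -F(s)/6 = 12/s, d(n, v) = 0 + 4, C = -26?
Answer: -560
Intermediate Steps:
d(n, v) = 4
F(s) = -72/s
x(R, y) = 5 + R
M(j, B) = 560
-M(x(d(I, 4), C), F(-49)) = -1*560 = -560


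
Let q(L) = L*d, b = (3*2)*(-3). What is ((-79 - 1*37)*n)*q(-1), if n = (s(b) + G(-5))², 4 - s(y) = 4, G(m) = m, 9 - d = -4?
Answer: 37700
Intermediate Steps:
d = 13 (d = 9 - 1*(-4) = 9 + 4 = 13)
b = -18 (b = 6*(-3) = -18)
s(y) = 0 (s(y) = 4 - 1*4 = 4 - 4 = 0)
n = 25 (n = (0 - 5)² = (-5)² = 25)
q(L) = 13*L (q(L) = L*13 = 13*L)
((-79 - 1*37)*n)*q(-1) = ((-79 - 1*37)*25)*(13*(-1)) = ((-79 - 37)*25)*(-13) = -116*25*(-13) = -2900*(-13) = 37700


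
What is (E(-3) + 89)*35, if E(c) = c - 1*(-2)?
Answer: 3080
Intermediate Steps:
E(c) = 2 + c (E(c) = c + 2 = 2 + c)
(E(-3) + 89)*35 = ((2 - 3) + 89)*35 = (-1 + 89)*35 = 88*35 = 3080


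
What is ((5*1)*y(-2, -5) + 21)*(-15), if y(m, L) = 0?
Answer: -315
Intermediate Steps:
((5*1)*y(-2, -5) + 21)*(-15) = ((5*1)*0 + 21)*(-15) = (5*0 + 21)*(-15) = (0 + 21)*(-15) = 21*(-15) = -315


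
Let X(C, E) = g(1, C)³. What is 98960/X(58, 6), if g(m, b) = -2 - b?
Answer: -1237/2700 ≈ -0.45815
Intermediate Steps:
X(C, E) = (-2 - C)³
98960/X(58, 6) = 98960/((-(2 + 58)³)) = 98960/((-1*60³)) = 98960/((-1*216000)) = 98960/(-216000) = 98960*(-1/216000) = -1237/2700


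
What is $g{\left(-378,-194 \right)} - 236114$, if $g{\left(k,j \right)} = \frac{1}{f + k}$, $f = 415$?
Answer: $- \frac{8736217}{37} \approx -2.3611 \cdot 10^{5}$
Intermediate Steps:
$g{\left(k,j \right)} = \frac{1}{415 + k}$
$g{\left(-378,-194 \right)} - 236114 = \frac{1}{415 - 378} - 236114 = \frac{1}{37} - 236114 = - \frac{8736217}{37}$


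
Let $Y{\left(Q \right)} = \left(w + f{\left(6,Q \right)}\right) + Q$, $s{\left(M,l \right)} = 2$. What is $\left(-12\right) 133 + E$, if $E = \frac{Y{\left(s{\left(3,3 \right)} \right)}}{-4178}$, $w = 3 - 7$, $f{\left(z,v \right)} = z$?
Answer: $- \frac{3334046}{2089} \approx -1596.0$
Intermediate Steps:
$w = -4$ ($w = 3 - 7 = -4$)
$Y{\left(Q \right)} = 2 + Q$ ($Y{\left(Q \right)} = \left(-4 + 6\right) + Q = 2 + Q$)
$E = - \frac{2}{2089}$ ($E = \frac{2 + 2}{-4178} = 4 \left(- \frac{1}{4178}\right) = - \frac{2}{2089} \approx -0.0009574$)
$\left(-12\right) 133 + E = \left(-12\right) 133 - \frac{2}{2089} = -1596 - \frac{2}{2089} = - \frac{3334046}{2089}$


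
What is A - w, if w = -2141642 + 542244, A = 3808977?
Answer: 5408375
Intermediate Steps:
w = -1599398
A - w = 3808977 - 1*(-1599398) = 3808977 + 1599398 = 5408375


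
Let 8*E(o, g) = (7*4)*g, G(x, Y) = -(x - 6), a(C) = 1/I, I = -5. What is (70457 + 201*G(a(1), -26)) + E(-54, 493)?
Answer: 734287/10 ≈ 73429.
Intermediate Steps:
a(C) = -⅕ (a(C) = 1/(-5) = -⅕)
G(x, Y) = 6 - x (G(x, Y) = -(-6 + x) = 6 - x)
E(o, g) = 7*g/2 (E(o, g) = ((7*4)*g)/8 = (28*g)/8 = 7*g/2)
(70457 + 201*G(a(1), -26)) + E(-54, 493) = (70457 + 201*(6 - 1*(-⅕))) + (7/2)*493 = (70457 + 201*(6 + ⅕)) + 3451/2 = (70457 + 201*(31/5)) + 3451/2 = (70457 + 6231/5) + 3451/2 = 358516/5 + 3451/2 = 734287/10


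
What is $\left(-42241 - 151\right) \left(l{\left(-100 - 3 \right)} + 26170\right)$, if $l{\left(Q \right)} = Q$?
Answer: $-1105032264$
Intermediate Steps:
$\left(-42241 - 151\right) \left(l{\left(-100 - 3 \right)} + 26170\right) = \left(-42241 - 151\right) \left(\left(-100 - 3\right) + 26170\right) = - 42392 \left(\left(-100 - 3\right) + 26170\right) = - 42392 \left(-103 + 26170\right) = \left(-42392\right) 26067 = -1105032264$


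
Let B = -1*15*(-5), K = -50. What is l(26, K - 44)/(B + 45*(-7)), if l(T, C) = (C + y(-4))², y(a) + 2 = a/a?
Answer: -1805/48 ≈ -37.604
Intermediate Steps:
y(a) = -1 (y(a) = -2 + a/a = -2 + 1 = -1)
l(T, C) = (-1 + C)² (l(T, C) = (C - 1)² = (-1 + C)²)
B = 75 (B = -15*(-5) = 75)
l(26, K - 44)/(B + 45*(-7)) = (-1 + (-50 - 44))²/(75 + 45*(-7)) = (-1 - 94)²/(75 - 315) = (-95)²/(-240) = 9025*(-1/240) = -1805/48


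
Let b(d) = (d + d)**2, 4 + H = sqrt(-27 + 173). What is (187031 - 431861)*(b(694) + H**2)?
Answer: -471715429980 + 1958640*sqrt(146) ≈ -4.7169e+11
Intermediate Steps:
H = -4 + sqrt(146) (H = -4 + sqrt(-27 + 173) = -4 + sqrt(146) ≈ 8.0830)
b(d) = 4*d**2 (b(d) = (2*d)**2 = 4*d**2)
(187031 - 431861)*(b(694) + H**2) = (187031 - 431861)*(4*694**2 + (-4 + sqrt(146))**2) = -244830*(4*481636 + (-4 + sqrt(146))**2) = -244830*(1926544 + (-4 + sqrt(146))**2) = -471675767520 - 244830*(-4 + sqrt(146))**2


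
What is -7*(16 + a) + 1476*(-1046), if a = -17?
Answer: -1543889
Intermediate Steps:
-7*(16 + a) + 1476*(-1046) = -7*(16 - 17) + 1476*(-1046) = -7*(-1) - 1543896 = 7 - 1543896 = -1543889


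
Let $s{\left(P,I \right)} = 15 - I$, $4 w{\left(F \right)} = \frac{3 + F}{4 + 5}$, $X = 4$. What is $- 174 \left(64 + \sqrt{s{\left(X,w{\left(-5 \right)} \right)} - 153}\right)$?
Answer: $-11136 - 29 i \sqrt{4966} \approx -11136.0 - 2043.6 i$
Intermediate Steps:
$w{\left(F \right)} = \frac{1}{12} + \frac{F}{36}$ ($w{\left(F \right)} = \frac{\left(3 + F\right) \frac{1}{4 + 5}}{4} = \frac{\left(3 + F\right) \frac{1}{9}}{4} = \frac{\frac{1}{3} + \frac{F}{9}}{4} = \frac{1}{12} + \frac{F}{36}$)
$- 174 \left(64 + \sqrt{s{\left(X,w{\left(-5 \right)} \right)} - 153}\right) = - 174 \left(64 + \sqrt{\left(15 - \left(\frac{1}{12} + \frac{1}{36} \left(-5\right)\right)\right) - 153}\right) = - 174 \left(64 + \sqrt{\left(15 - \left(\frac{1}{12} - \frac{5}{36}\right)\right) - 153}\right) = - 174 \left(64 + \sqrt{\left(15 - - \frac{1}{18}\right) - 153}\right) = - 174 \left(64 + \sqrt{\left(15 + \frac{1}{18}\right) - 153}\right) = - 174 \left(64 + \sqrt{\frac{271}{18} - 153}\right) = - 174 \left(64 + \sqrt{- \frac{2483}{18}}\right) = - 174 \left(64 + \frac{i \sqrt{4966}}{6}\right) = -11136 - 29 i \sqrt{4966}$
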